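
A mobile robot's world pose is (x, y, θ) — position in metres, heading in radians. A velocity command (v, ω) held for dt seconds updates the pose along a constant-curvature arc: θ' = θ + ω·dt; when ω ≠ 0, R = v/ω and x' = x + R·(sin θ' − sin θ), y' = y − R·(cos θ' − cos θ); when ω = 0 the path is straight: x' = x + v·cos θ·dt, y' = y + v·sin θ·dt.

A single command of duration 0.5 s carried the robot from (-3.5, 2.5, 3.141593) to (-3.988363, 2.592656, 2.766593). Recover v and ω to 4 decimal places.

v = 1.0000, ω = -0.7500

Δθ = 2.766593 − 3.141593 = -0.375000
ω = Δθ/dt = -0.375000/0.5 = -0.7500
R = Δx/(sin θ' − sin θ) = -1.3333
v = R·ω = -1.3333·-0.7500 = 1.0000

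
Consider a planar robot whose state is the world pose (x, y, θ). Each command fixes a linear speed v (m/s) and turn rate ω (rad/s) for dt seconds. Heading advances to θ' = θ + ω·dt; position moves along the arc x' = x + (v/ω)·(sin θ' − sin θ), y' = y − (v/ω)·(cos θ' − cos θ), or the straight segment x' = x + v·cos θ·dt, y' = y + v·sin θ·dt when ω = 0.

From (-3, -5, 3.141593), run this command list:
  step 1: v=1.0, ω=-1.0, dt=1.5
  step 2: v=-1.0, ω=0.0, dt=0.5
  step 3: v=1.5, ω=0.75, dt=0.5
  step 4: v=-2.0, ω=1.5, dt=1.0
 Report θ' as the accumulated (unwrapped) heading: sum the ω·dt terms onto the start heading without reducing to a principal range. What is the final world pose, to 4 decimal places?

step 1: θ'=1.6416 (R=-1.0000) → pose (-3.9975, -4.0707, 1.6416)
step 2: θ'=1.6416 (straight) → pose (-3.9621, -4.5695, 1.6416)
step 3: θ'=2.0166 (R=2.0000) → pose (-4.1526, -3.8486, 2.0166)
step 4: θ'=3.5166 (R=-1.3333) → pose (-2.4612, -4.5144, 3.5166)

(-2.4612, -4.5144, 3.5166)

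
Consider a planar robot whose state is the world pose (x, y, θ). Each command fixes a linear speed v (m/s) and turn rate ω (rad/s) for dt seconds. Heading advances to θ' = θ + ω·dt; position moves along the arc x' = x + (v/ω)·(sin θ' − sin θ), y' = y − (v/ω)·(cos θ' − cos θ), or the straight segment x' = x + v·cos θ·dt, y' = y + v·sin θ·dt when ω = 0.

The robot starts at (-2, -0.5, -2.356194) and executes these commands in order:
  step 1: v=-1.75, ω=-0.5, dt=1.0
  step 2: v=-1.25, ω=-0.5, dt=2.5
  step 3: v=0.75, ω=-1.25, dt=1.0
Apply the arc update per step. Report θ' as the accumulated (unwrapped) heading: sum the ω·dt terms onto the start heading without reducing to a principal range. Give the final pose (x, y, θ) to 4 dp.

(2.2611, 0.1110, -5.3562)

step 1: θ'=-2.8562 (R=3.5000) → pose (-0.5105, 0.3836, -2.8562)
step 2: θ'=-4.1062 (R=2.5000) → pose (2.2479, -0.5910, -4.1062)
step 3: θ'=-5.3562 (R=-0.6000) → pose (2.2611, 0.1110, -5.3562)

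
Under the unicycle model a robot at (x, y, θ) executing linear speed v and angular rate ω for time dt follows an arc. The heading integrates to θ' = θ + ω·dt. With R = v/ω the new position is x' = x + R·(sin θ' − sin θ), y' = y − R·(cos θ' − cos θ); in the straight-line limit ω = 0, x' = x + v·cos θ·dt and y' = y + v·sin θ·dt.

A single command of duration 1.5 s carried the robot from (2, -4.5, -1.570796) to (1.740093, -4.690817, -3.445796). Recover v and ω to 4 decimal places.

v = 0.2500, ω = -1.2500

Δθ = -3.445796 − -1.570796 = -1.875000
ω = Δθ/dt = -1.875000/1.5 = -1.2500
R = Δx/(sin θ' − sin θ) = -0.2000
v = R·ω = -0.2000·-1.2500 = 0.2500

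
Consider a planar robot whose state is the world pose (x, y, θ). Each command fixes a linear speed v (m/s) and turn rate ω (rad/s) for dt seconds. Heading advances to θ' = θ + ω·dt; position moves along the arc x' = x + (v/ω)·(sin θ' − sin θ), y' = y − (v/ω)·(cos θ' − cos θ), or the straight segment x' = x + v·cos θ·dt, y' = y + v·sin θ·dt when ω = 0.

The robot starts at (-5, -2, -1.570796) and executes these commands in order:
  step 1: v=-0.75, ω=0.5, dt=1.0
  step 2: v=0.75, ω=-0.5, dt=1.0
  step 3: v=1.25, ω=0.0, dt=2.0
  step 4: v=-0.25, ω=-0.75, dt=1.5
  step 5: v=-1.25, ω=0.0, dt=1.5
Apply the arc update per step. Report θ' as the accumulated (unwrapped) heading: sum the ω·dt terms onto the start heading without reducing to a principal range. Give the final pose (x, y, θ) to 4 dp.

step 1: θ'=-1.0708 (R=-1.5000) → pose (-5.1836, -1.2809, -1.0708)
step 2: θ'=-1.5708 (R=-1.5000) → pose (-5.0000, -2.0000, -1.5708)
step 3: θ'=-1.5708 (straight) → pose (-5.0000, -4.5000, -1.5708)
step 4: θ'=-2.6958 (R=0.3333) → pose (-4.8104, -4.1992, -2.6958)
step 5: θ'=-2.6958 (straight) → pose (-3.1186, -3.3908, -2.6958)

(-3.1186, -3.3908, -2.6958)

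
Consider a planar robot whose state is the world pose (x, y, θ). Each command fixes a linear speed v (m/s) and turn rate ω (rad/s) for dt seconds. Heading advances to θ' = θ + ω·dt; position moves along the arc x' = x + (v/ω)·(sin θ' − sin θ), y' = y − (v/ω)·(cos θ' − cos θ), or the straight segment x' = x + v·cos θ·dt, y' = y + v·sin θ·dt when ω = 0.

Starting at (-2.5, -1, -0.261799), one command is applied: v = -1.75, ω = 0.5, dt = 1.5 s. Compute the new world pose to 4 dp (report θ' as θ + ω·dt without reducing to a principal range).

(-5.0475, -1.2896, 0.4882)

θ' = -0.2618 + 0.5·1.5 = 0.4882
R = v/ω = -1.75/0.5 = -3.5000
x' = -2.5 + -3.5000·(sin 0.4882 − sin -0.2618) = -5.0475
y' = -1 − -3.5000·(cos 0.4882 − cos -0.2618) = -1.2896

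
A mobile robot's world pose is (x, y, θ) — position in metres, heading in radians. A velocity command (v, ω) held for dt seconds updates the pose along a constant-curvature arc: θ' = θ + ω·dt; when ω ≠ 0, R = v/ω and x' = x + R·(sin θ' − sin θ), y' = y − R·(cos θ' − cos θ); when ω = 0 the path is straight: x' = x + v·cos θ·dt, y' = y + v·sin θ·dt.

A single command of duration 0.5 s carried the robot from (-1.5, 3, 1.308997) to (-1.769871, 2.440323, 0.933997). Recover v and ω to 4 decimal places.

v = -1.2500, ω = -0.7500

Δθ = 0.933997 − 1.308997 = -0.375000
ω = Δθ/dt = -0.375000/0.5 = -0.7500
R = −Δy/(cos θ' − cos θ) = 1.6667
v = R·ω = 1.6667·-0.7500 = -1.2500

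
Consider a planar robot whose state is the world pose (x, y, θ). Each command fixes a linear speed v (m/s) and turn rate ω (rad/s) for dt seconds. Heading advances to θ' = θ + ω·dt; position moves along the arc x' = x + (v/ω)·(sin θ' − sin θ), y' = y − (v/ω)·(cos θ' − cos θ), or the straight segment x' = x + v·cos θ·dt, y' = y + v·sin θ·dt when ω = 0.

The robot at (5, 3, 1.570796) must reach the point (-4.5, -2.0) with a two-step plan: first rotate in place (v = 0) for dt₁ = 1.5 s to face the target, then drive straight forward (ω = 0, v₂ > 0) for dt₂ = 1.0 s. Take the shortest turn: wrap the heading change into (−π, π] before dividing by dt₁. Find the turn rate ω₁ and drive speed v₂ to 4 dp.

ω₁ = 1.3702, v₂ = 10.7355

heading to target = atan2(-2−3, -4.5−5) = -2.6571
Δθ = wrap(-2.6571 − 1.5708) = 2.0553; ω₁ = Δθ/dt₁ = 1.3702
distance = √((-4.5−5)² + (-2−3)²) = 10.7355; v₂ = distance/dt₂ = 10.7355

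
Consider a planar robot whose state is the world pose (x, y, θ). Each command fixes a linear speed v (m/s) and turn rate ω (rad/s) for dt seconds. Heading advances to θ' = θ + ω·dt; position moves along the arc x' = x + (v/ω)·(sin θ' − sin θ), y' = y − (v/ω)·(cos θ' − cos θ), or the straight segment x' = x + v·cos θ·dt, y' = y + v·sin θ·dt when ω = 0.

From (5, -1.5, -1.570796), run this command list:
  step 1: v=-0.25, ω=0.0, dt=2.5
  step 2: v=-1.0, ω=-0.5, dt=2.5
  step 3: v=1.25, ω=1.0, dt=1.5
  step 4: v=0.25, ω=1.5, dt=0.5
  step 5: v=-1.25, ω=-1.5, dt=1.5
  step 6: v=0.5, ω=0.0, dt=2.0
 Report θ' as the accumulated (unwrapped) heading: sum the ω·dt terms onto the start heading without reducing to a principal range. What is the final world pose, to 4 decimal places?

(4.8623, 0.6052, -2.8208)

step 1: θ'=-1.5708 (straight) → pose (5.0000, -0.8750, -1.5708)
step 2: θ'=-2.8208 (R=2.0000) → pose (6.3694, 1.0230, -2.8208)
step 3: θ'=-1.3208 (R=1.2500) → pose (5.5524, -0.4725, -1.3208)
step 4: θ'=-0.5708 (R=0.1667) → pose (5.6238, -0.5715, -0.5708)
step 5: θ'=-2.8208 (R=0.8333) → pose (5.8113, 0.9205, -2.8208)
step 6: θ'=-2.8208 (straight) → pose (4.8623, 0.6052, -2.8208)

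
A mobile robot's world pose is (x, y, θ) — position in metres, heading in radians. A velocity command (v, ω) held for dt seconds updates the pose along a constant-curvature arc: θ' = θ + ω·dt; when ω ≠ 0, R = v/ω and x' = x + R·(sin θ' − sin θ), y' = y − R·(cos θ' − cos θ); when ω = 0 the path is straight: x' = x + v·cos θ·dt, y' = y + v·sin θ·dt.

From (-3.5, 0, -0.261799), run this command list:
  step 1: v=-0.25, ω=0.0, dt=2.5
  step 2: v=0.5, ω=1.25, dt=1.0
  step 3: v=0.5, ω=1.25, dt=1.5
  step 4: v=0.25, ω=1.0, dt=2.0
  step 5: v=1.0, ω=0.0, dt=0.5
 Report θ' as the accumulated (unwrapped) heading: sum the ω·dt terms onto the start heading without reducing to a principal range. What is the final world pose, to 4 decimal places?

(-4.1310, 0.1605, 4.8632)

step 1: θ'=-0.2618 (straight) → pose (-4.1037, 0.1618, -0.2618)
step 2: θ'=0.9882 (R=0.4000) → pose (-3.6662, 0.3281, 0.9882)
step 3: θ'=2.8632 (R=0.4000) → pose (-3.8903, 0.9327, 2.8632)
step 4: θ'=4.8632 (R=0.2500) → pose (-4.2061, 0.6548, 4.8632)
step 5: θ'=4.8632 (straight) → pose (-4.1310, 0.1605, 4.8632)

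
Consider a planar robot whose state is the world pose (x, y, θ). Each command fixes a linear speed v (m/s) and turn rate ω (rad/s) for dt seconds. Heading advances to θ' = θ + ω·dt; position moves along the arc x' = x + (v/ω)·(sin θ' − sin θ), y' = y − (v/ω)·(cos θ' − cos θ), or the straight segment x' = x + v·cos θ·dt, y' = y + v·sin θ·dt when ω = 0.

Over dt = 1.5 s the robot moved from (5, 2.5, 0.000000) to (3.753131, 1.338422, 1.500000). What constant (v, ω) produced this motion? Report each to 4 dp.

v = -1.2500, ω = 1.0000

Δθ = 1.500000 − 0.000000 = 1.500000
ω = Δθ/dt = 1.500000/1.5 = 1.0000
R = Δx/(sin θ' − sin θ) = -1.2500
v = R·ω = -1.2500·1.0000 = -1.2500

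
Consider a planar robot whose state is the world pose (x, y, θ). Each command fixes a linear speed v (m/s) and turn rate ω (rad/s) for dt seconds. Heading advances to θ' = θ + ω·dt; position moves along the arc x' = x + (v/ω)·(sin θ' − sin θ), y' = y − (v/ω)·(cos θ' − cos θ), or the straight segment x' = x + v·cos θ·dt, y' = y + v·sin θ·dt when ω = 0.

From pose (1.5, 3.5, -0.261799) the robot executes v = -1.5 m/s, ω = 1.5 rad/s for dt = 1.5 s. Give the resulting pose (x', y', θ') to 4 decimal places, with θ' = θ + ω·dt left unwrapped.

(0.3270, 2.1287, 1.9882)

θ' = -0.2618 + 1.5·1.5 = 1.9882
R = v/ω = -1.5/1.5 = -1.0000
x' = 1.5 + -1.0000·(sin 1.9882 − sin -0.2618) = 0.3270
y' = 3.5 − -1.0000·(cos 1.9882 − cos -0.2618) = 2.1287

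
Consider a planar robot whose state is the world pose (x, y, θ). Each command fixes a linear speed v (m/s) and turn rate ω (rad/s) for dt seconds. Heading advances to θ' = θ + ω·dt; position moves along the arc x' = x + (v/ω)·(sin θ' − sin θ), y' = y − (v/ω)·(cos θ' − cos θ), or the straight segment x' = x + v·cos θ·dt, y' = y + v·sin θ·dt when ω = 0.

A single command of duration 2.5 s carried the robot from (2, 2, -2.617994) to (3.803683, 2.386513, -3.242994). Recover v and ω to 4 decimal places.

v = -0.7500, ω = -0.2500

Δθ = -3.242994 − -2.617994 = -0.625000
ω = Δθ/dt = -0.625000/2.5 = -0.2500
R = Δx/(sin θ' − sin θ) = 3.0000
v = R·ω = 3.0000·-0.2500 = -0.7500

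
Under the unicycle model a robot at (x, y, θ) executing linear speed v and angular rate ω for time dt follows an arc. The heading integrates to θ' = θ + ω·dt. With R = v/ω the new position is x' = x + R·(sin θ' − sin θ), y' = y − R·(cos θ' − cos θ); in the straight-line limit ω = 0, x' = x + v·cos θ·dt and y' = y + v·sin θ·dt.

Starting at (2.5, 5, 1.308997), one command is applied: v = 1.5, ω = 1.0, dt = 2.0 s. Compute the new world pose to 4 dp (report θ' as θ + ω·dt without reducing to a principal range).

(0.8012, 6.8673, 3.3090)

θ' = 1.3090 + 1.0·2.0 = 3.3090
R = v/ω = 1.5/1.0 = 1.5000
x' = 2.5 + 1.5000·(sin 3.3090 − sin 1.3090) = 0.8012
y' = 5 − 1.5000·(cos 3.3090 − cos 1.3090) = 6.8673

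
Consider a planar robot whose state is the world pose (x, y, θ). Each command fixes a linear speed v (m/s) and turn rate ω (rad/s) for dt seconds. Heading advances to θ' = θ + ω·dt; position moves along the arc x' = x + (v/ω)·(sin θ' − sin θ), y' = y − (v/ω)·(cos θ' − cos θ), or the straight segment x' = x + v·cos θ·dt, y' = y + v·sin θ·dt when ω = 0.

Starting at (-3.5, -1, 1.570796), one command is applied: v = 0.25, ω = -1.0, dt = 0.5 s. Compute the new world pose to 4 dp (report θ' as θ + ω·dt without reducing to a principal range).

θ' = 1.5708 + -1.0·0.5 = 1.0708
R = v/ω = 0.25/-1.0 = -0.2500
x' = -3.5 + -0.2500·(sin 1.0708 − sin 1.5708) = -3.4694
y' = -1 − -0.2500·(cos 1.0708 − cos 1.5708) = -0.8801

(-3.4694, -0.8801, 1.0708)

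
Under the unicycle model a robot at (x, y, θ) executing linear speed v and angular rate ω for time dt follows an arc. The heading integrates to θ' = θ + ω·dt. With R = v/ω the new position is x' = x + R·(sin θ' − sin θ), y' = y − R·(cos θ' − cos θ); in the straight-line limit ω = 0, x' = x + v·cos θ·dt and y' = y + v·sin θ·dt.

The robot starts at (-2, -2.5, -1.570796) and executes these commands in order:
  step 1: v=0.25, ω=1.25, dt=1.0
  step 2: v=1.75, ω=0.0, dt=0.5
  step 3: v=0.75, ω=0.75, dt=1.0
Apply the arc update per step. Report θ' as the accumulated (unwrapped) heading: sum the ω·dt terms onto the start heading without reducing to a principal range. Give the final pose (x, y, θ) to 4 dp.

step 1: θ'=-0.3208 (R=0.2000) → pose (-1.8631, -2.6898, -0.3208)
step 2: θ'=-0.3208 (straight) → pose (-1.0327, -2.9657, -0.3208)
step 3: θ'=0.4292 (R=1.0000) → pose (-0.3012, -2.9260, 0.4292)

(-0.3012, -2.9260, 0.4292)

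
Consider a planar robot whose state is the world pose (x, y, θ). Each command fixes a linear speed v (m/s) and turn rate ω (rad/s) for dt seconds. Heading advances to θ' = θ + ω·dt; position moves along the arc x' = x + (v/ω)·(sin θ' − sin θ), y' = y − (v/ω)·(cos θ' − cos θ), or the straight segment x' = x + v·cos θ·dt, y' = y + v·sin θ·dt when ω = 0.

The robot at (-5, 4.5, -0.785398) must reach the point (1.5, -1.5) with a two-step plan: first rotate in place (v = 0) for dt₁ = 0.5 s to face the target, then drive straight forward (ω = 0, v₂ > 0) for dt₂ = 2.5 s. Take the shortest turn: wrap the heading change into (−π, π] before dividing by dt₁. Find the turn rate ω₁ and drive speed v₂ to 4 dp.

heading to target = atan2(-1.5−4.5, 1.5−-5) = -0.7454
Δθ = wrap(-0.7454 − -0.7854) = 0.0400; ω₁ = Δθ/dt₁ = 0.0800
distance = √((1.5−-5)² + (-1.5−4.5)²) = 8.8459; v₂ = distance/dt₂ = 3.5384

ω₁ = 0.0800, v₂ = 3.5384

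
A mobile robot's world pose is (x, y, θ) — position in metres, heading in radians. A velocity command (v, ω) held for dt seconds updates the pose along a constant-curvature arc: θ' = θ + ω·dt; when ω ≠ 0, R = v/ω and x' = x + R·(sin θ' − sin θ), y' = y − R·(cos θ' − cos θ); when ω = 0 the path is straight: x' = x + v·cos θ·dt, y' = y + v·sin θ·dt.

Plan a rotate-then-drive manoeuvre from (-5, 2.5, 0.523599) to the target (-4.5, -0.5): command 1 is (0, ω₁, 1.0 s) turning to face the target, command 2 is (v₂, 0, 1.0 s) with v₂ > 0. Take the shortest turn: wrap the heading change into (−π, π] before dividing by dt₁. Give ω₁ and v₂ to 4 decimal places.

heading to target = atan2(-0.5−2.5, -4.5−-5) = -1.4056
Δθ = wrap(-1.4056 − 0.5236) = -1.9292; ω₁ = Δθ/dt₁ = -1.9292
distance = √((-4.5−-5)² + (-0.5−2.5)²) = 3.0414; v₂ = distance/dt₂ = 3.0414

ω₁ = -1.9292, v₂ = 3.0414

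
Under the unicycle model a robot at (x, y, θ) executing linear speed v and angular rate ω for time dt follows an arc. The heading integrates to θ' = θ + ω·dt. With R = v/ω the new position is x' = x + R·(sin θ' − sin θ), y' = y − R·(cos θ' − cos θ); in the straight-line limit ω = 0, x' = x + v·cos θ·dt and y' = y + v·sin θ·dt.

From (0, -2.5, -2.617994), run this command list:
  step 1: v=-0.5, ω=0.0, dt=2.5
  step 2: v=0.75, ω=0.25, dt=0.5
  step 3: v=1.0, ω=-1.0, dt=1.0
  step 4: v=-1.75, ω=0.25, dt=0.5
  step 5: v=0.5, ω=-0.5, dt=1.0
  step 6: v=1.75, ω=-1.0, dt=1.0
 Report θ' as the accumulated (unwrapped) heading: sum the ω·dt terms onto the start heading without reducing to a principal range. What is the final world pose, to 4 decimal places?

(-0.3460, -0.6670, -4.8680)

step 1: θ'=-2.6180 (straight) → pose (1.0825, -1.8750, -2.6180)
step 2: θ'=-2.4930 (R=3.0000) → pose (0.7703, -2.0823, -2.4930)
step 3: θ'=-3.4930 (R=-1.0000) → pose (-0.1780, -2.2242, -3.4930)
step 4: θ'=-3.3680 (R=-7.0000) → pose (0.6602, -2.4734, -3.3680)
step 5: θ'=-3.8680 (R=-1.0000) → pose (0.2205, -2.2465, -3.8680)
step 6: θ'=-4.8680 (R=-1.7500) → pose (-0.3460, -0.6670, -4.8680)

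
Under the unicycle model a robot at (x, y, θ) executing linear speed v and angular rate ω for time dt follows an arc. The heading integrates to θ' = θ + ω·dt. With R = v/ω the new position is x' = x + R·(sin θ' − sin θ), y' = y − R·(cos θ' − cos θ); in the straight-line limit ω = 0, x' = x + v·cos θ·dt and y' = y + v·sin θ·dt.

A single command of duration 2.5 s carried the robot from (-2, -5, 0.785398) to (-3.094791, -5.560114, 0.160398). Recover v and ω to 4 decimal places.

v = -0.5000, ω = -0.2500

Δθ = 0.160398 − 0.785398 = -0.625000
ω = Δθ/dt = -0.625000/2.5 = -0.2500
R = Δx/(sin θ' − sin θ) = 2.0000
v = R·ω = 2.0000·-0.2500 = -0.5000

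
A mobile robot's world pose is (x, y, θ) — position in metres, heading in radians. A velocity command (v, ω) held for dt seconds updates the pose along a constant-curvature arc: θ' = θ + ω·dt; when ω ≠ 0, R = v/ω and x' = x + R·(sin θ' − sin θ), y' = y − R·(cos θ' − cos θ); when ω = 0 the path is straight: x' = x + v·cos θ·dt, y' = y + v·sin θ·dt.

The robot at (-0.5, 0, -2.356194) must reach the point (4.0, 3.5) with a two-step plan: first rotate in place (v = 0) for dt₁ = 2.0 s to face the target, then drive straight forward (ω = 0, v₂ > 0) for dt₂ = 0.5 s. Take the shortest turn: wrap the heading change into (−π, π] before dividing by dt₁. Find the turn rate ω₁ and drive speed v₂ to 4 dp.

ω₁ = 1.5086, v₂ = 11.4018

heading to target = atan2(3.5−0, 4−-0.5) = 0.6610
Δθ = wrap(0.6610 − -2.3562) = 3.0172; ω₁ = Δθ/dt₁ = 1.5086
distance = √((4−-0.5)² + (3.5−0)²) = 5.7009; v₂ = distance/dt₂ = 11.4018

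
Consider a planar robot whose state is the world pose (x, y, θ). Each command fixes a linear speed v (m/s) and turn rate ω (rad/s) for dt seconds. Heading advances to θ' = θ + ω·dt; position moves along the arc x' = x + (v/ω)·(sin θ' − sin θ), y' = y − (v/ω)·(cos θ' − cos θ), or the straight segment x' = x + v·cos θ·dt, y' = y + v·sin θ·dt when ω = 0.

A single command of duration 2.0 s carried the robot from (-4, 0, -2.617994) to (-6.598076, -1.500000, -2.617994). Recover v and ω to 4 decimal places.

v = 1.5000, ω = 0.0000

Δθ = -2.617994 − -2.617994 = 0.000000
ω = Δθ/dt = 0.000000/2.0 = 0.0000
ω = 0 → v = (Δx·cos θ + Δy·sin θ)/dt = 1.5000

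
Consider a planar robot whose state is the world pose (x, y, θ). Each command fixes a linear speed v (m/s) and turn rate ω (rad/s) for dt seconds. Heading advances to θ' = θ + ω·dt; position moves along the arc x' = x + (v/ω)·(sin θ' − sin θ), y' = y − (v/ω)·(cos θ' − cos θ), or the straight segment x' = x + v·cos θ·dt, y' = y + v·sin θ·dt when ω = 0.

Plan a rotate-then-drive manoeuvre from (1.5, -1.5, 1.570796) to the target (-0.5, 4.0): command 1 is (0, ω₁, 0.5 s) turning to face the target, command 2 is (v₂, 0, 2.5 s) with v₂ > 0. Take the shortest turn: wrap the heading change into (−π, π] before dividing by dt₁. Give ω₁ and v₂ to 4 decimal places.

heading to target = atan2(4−-1.5, -0.5−1.5) = 1.9196
Δθ = wrap(1.9196 − 1.5708) = 0.3488; ω₁ = Δθ/dt₁ = 0.6975
distance = √((-0.5−1.5)² + (4−-1.5)²) = 5.8523; v₂ = distance/dt₂ = 2.3409

ω₁ = 0.6975, v₂ = 2.3409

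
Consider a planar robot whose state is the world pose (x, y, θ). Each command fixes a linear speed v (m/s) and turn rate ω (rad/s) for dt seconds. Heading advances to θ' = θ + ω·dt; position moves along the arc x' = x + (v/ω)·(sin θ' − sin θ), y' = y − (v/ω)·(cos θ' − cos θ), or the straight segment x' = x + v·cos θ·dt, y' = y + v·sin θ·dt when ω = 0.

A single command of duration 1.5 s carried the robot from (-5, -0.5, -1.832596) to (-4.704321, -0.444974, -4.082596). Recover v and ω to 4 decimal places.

v = -0.2500, ω = -1.5000

Δθ = -4.082596 − -1.832596 = -2.250000
ω = Δθ/dt = -2.250000/1.5 = -1.5000
R = Δx/(sin θ' − sin θ) = 0.1667
v = R·ω = 0.1667·-1.5000 = -0.2500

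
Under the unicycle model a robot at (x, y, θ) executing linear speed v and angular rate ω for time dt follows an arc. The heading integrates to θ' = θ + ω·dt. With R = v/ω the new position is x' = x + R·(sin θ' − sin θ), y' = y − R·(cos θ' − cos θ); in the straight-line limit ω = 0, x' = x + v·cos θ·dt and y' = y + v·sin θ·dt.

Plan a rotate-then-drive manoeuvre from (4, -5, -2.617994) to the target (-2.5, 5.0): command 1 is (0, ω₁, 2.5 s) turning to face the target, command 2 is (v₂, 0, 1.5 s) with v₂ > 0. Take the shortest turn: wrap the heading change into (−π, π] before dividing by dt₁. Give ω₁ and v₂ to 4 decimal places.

ω₁ = -0.6072, v₂ = 7.9512

heading to target = atan2(5−-5, -2.5−4) = 2.1472
Δθ = wrap(2.1472 − -2.6180) = -1.5180; ω₁ = Δθ/dt₁ = -0.6072
distance = √((-2.5−4)² + (5−-5)²) = 11.9269; v₂ = distance/dt₂ = 7.9512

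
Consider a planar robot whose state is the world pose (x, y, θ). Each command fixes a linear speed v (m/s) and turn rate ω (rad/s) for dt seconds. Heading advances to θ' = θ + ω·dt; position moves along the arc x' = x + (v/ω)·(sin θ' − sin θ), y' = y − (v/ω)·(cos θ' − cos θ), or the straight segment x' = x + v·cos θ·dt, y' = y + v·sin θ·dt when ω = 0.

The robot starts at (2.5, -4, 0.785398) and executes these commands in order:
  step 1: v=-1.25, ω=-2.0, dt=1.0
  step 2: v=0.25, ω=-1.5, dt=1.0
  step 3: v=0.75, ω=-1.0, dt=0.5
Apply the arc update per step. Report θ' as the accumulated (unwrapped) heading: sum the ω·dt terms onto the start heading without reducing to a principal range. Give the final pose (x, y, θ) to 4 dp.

step 1: θ'=-1.2146 (R=0.6250) → pose (1.4723, -3.7760, -1.2146)
step 2: θ'=-2.7146 (R=-0.1667) → pose (1.3851, -3.9858, -2.7146)
step 3: θ'=-3.2146 (R=-0.7500) → pose (1.0198, -4.0512, -3.2146)

(1.0198, -4.0512, -3.2146)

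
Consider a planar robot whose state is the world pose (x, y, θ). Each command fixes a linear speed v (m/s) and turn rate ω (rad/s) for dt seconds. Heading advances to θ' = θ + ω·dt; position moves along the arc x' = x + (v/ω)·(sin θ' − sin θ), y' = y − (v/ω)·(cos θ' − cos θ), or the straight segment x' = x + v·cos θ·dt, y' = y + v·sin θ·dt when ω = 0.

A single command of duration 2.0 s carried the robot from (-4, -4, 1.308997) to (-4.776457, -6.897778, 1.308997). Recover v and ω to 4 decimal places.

Δθ = 1.308997 − 1.308997 = 0.000000
ω = Δθ/dt = 0.000000/2.0 = 0.0000
ω = 0 → v = (Δx·cos θ + Δy·sin θ)/dt = -1.5000

v = -1.5000, ω = 0.0000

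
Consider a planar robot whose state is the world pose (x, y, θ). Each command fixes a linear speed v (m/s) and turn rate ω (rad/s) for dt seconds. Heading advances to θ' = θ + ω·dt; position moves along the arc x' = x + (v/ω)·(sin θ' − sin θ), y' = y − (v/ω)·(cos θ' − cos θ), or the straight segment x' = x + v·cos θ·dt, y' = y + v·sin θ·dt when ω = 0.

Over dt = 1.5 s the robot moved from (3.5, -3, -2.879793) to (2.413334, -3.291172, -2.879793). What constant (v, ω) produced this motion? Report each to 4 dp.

Δθ = -2.879793 − -2.879793 = 0.000000
ω = Δθ/dt = 0.000000/1.5 = 0.0000
ω = 0 → v = (Δx·cos θ + Δy·sin θ)/dt = 0.7500

v = 0.7500, ω = 0.0000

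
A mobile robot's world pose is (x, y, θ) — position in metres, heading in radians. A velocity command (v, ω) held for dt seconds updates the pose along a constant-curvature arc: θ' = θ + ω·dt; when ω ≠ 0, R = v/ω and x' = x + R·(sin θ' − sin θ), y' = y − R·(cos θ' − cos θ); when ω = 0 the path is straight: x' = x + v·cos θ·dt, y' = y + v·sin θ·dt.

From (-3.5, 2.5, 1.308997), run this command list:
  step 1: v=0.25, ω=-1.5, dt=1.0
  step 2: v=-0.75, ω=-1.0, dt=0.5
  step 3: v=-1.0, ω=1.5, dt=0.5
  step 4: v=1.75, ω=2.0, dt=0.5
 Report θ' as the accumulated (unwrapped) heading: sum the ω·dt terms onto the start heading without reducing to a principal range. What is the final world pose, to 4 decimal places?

(-3.3959, 3.3756, 1.0590)

step 1: θ'=-0.1910 (R=-0.1667) → pose (-3.3074, 2.6205, -0.1910)
step 2: θ'=-0.6910 (R=0.7500) → pose (-3.6430, 2.7789, -0.6910)
step 3: θ'=0.0590 (R=-0.6667) → pose (-4.1072, 2.9307, 0.0590)
step 4: θ'=1.0590 (R=0.8750) → pose (-3.3959, 3.3756, 1.0590)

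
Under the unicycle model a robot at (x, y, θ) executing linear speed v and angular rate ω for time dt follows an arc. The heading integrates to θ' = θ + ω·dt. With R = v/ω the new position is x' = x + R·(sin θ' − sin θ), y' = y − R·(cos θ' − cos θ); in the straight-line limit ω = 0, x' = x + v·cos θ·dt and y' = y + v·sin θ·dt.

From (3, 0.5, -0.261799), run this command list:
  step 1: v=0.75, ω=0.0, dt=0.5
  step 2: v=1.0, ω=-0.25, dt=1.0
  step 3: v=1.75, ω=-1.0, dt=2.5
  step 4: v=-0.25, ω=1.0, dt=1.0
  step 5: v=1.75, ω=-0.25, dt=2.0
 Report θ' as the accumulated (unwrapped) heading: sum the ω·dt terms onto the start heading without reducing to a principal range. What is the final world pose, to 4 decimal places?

step 1: θ'=-0.2618 (straight) → pose (3.3622, 0.4029, -0.2618)
step 2: θ'=-0.5118 (R=-4.0000) → pose (4.2859, 0.0267, -0.5118)
step 3: θ'=-3.0118 (R=-1.7500) → pose (3.6554, -3.2343, -3.0118)
step 4: θ'=-2.0118 (R=-0.2500) → pose (3.8491, -3.0932, -2.0118)
step 5: θ'=-2.5118 (R=-7.0000) → pose (1.6417, -5.7623, -2.5118)

(1.6417, -5.7623, -2.5118)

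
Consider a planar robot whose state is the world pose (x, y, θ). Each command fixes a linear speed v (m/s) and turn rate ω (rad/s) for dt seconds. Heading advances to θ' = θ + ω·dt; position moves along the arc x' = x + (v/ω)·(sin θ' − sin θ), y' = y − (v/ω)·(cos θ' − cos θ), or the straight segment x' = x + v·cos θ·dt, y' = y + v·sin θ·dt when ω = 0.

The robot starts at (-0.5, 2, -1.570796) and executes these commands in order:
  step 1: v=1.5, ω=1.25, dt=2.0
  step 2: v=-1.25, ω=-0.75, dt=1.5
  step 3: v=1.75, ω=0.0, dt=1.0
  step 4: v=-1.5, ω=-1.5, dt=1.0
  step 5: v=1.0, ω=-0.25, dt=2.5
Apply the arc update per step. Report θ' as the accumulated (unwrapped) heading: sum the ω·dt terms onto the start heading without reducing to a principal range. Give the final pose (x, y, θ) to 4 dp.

step 1: θ'=0.9292 (R=1.2000) → pose (1.6614, 1.2818, 0.9292)
step 2: θ'=-0.1958 (R=1.6667) → pose (0.0019, 0.6445, -0.1958)
step 3: θ'=-0.1958 (straight) → pose (1.7185, 0.3040, -0.1958)
step 4: θ'=-1.6958 (R=1.0000) → pose (0.9208, 1.4096, -1.6958)
step 5: θ'=-2.3208 (R=-4.0000) → pose (-0.1212, -0.8183, -2.3208)

(-0.1212, -0.8183, -2.3208)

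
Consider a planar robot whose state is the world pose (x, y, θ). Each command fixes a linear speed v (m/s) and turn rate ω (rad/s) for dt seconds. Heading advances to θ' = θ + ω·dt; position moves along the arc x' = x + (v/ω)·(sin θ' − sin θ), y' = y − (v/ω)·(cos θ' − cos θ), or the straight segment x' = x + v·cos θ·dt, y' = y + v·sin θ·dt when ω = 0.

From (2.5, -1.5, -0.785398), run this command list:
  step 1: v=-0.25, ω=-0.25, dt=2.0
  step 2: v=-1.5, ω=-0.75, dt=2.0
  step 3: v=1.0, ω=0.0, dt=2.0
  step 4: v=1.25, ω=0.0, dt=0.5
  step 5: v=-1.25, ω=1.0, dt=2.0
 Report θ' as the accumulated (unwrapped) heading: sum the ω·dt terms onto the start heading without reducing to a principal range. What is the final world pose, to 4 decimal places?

(1.4570, 2.5032, -0.7854)

step 1: θ'=-1.2854 (R=1.0000) → pose (2.2476, -1.0744, -1.2854)
step 2: θ'=-2.7854 (R=2.0000) → pose (3.4692, 1.3631, -2.7854)
step 3: θ'=-2.7854 (straight) → pose (1.5948, 0.6657, -2.7854)
step 4: θ'=-2.7854 (straight) → pose (1.0090, 0.4477, -2.7854)
step 5: θ'=-0.7854 (R=-1.2500) → pose (1.4570, 2.5032, -0.7854)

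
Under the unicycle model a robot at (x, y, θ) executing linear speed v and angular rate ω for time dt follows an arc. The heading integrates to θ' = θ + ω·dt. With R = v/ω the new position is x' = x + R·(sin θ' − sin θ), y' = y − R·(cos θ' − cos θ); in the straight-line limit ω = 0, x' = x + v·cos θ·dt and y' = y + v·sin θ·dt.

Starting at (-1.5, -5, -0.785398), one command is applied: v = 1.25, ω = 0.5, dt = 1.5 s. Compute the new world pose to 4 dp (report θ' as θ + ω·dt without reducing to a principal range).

θ' = -0.7854 + 0.5·1.5 = -0.0354
R = v/ω = 1.25/0.5 = 2.5000
x' = -1.5 + 2.5000·(sin -0.0354 − sin -0.7854) = 0.1793
y' = -5 − 2.5000·(cos -0.0354 − cos -0.7854) = -5.7307

(0.1793, -5.7307, -0.0354)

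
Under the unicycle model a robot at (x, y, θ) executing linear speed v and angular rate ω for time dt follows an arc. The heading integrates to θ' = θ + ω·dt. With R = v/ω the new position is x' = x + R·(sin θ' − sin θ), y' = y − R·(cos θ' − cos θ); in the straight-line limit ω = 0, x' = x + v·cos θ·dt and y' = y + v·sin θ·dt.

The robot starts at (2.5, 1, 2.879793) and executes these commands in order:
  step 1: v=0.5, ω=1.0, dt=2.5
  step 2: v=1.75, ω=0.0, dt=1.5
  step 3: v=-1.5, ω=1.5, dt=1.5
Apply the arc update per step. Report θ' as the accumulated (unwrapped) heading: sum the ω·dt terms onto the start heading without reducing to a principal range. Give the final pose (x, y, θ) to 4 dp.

(1.8422, -2.2508, 7.6298)

step 1: θ'=5.3798 (R=0.5000) → pose (1.9779, 0.2076, 5.3798)
step 2: θ'=5.3798 (straight) → pose (3.6026, -1.8542, 5.3798)
step 3: θ'=7.6298 (R=-1.0000) → pose (1.8422, -2.2508, 7.6298)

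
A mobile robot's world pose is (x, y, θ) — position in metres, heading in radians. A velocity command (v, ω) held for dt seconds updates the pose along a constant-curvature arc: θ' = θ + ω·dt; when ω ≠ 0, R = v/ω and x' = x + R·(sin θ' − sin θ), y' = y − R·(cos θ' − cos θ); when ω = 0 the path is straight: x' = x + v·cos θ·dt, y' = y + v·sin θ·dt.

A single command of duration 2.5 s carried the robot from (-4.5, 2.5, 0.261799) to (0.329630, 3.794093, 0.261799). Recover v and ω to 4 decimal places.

v = 2.0000, ω = 0.0000

Δθ = 0.261799 − 0.261799 = 0.000000
ω = Δθ/dt = 0.000000/2.5 = 0.0000
ω = 0 → v = (Δx·cos θ + Δy·sin θ)/dt = 2.0000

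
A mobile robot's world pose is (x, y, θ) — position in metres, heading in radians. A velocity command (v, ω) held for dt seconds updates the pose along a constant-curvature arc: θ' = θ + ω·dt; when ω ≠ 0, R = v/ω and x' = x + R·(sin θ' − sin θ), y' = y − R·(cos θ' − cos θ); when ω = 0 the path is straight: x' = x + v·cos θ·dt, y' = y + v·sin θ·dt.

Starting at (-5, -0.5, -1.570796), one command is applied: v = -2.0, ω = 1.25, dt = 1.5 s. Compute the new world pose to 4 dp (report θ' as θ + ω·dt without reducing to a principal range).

θ' = -1.5708 + 1.25·1.5 = 0.3042
R = v/ω = -2.0/1.25 = -1.6000
x' = -5 + -1.6000·(sin 0.3042 − sin -1.5708) = -7.0793
y' = -0.5 − -1.6000·(cos 0.3042 − cos -1.5708) = 1.0265

(-7.0793, 1.0265, 0.3042)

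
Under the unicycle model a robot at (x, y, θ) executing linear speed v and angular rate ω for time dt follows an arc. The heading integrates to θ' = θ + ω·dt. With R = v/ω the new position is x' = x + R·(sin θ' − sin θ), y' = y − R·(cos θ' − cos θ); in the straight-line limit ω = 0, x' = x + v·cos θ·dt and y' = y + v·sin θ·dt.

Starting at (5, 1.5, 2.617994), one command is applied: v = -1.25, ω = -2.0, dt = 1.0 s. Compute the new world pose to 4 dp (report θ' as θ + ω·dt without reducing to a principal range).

θ' = 2.6180 + -2.0·1.0 = 0.6180
R = v/ω = -1.25/-2.0 = 0.6250
x' = 5 + 0.6250·(sin 0.6180 − sin 2.6180) = 5.0496
y' = 1.5 − 0.6250·(cos 0.6180 − cos 2.6180) = 0.4493

(5.0496, 0.4493, 0.6180)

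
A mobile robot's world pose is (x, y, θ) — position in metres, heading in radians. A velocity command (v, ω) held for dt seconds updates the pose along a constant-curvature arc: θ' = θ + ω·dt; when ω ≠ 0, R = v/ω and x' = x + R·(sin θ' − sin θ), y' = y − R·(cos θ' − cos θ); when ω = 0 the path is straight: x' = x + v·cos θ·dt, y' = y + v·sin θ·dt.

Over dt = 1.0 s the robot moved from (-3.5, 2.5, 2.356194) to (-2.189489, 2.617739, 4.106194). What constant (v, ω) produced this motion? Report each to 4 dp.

Δθ = 4.106194 − 2.356194 = 1.750000
ω = Δθ/dt = 1.750000/1.0 = 1.7500
R = Δx/(sin θ' − sin θ) = -0.8571
v = R·ω = -0.8571·1.7500 = -1.5000

v = -1.5000, ω = 1.7500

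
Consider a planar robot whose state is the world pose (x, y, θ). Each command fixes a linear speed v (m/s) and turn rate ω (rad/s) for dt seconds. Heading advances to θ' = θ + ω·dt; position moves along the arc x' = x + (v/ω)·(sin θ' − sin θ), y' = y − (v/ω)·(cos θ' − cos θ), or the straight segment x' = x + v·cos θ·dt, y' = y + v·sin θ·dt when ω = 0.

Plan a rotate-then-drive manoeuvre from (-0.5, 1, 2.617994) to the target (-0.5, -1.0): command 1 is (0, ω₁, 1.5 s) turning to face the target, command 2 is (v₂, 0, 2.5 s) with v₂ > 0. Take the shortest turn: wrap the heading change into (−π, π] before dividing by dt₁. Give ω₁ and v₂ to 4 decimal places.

ω₁ = 1.3963, v₂ = 0.8000

heading to target = atan2(-1−1, -0.5−-0.5) = -1.5708
Δθ = wrap(-1.5708 − 2.6180) = 2.0944; ω₁ = Δθ/dt₁ = 1.3963
distance = √((-0.5−-0.5)² + (-1−1)²) = 2.0000; v₂ = distance/dt₂ = 0.8000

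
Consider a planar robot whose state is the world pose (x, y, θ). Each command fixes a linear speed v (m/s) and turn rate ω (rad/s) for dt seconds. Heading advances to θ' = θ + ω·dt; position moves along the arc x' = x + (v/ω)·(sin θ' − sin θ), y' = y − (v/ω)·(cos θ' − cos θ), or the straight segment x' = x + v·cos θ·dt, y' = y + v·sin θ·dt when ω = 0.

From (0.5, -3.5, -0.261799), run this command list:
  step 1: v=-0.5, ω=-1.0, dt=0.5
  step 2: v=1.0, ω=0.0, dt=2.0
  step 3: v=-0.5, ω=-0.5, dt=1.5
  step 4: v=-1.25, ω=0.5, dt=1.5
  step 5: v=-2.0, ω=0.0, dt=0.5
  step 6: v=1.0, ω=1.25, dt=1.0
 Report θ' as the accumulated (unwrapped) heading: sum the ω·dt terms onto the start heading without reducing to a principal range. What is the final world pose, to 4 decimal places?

(0.8572, -1.8705, 0.4882)

step 1: θ'=-0.7618 (R=0.5000) → pose (0.2843, -3.3788, -0.7618)
step 2: θ'=-0.7618 (straight) → pose (1.7315, -4.7593, -0.7618)
step 3: θ'=-1.5118 (R=1.0000) → pose (1.4235, -4.0947, -1.5118)
step 4: θ'=-0.7618 (R=-2.5000) → pose (0.6534, -2.4331, -0.7618)
step 5: θ'=-0.7618 (straight) → pose (-0.0702, -1.7428, -0.7618)
step 6: θ'=0.4882 (R=0.8000) → pose (0.8572, -1.8705, 0.4882)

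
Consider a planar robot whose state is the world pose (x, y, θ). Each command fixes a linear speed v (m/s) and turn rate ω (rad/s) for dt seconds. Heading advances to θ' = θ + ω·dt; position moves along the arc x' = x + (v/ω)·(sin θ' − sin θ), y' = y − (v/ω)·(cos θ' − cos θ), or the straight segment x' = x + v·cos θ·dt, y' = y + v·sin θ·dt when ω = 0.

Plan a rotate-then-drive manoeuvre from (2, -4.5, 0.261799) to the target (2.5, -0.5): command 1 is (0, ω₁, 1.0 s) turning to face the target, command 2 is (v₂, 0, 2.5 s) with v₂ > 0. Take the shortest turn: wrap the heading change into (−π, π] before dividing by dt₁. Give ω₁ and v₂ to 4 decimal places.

heading to target = atan2(-0.5−-4.5, 2.5−2) = 1.4464
Δθ = wrap(1.4464 − 0.2618) = 1.1846; ω₁ = Δθ/dt₁ = 1.1846
distance = √((2.5−2)² + (-0.5−-4.5)²) = 4.0311; v₂ = distance/dt₂ = 1.6125

ω₁ = 1.1846, v₂ = 1.6125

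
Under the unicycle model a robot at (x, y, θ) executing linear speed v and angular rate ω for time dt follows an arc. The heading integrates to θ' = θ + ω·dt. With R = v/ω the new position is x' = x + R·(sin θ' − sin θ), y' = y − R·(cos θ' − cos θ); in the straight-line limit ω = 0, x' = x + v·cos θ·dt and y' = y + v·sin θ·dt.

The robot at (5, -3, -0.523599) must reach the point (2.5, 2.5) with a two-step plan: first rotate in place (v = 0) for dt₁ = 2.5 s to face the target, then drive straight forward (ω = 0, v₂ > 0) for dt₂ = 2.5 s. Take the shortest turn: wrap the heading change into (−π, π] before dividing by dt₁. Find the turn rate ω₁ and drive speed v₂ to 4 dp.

ω₁ = 1.0084, v₂ = 2.4166

heading to target = atan2(2.5−-3, 2.5−5) = 1.9974
Δθ = wrap(1.9974 − -0.5236) = 2.5210; ω₁ = Δθ/dt₁ = 1.0084
distance = √((2.5−5)² + (2.5−-3)²) = 6.0415; v₂ = distance/dt₂ = 2.4166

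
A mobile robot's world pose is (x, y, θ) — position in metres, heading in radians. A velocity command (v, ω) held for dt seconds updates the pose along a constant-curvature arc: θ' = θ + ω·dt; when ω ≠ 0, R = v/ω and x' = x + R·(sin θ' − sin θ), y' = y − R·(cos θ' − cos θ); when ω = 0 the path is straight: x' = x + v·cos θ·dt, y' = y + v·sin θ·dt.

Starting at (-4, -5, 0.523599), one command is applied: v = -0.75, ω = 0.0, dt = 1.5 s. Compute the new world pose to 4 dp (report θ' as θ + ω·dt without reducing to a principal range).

(-4.9743, -5.5625, 0.5236)

θ' = 0.5236 + 0.0·1.5 = 0.5236
ω = 0 → straight: x' = -4 + -0.75·cos(0.5236)·1.5 = -4.9743
y' = -5 + -0.75·sin(0.5236)·1.5 = -5.5625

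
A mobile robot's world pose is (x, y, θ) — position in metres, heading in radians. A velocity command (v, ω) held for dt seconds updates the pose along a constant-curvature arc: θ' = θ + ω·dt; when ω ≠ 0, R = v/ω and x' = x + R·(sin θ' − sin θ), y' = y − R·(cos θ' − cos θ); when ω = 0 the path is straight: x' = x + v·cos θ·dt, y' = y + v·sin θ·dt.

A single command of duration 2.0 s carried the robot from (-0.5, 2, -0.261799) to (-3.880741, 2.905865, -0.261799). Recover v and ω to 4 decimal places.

v = -1.7500, ω = 0.0000

Δθ = -0.261799 − -0.261799 = 0.000000
ω = Δθ/dt = 0.000000/2.0 = 0.0000
ω = 0 → v = (Δx·cos θ + Δy·sin θ)/dt = -1.7500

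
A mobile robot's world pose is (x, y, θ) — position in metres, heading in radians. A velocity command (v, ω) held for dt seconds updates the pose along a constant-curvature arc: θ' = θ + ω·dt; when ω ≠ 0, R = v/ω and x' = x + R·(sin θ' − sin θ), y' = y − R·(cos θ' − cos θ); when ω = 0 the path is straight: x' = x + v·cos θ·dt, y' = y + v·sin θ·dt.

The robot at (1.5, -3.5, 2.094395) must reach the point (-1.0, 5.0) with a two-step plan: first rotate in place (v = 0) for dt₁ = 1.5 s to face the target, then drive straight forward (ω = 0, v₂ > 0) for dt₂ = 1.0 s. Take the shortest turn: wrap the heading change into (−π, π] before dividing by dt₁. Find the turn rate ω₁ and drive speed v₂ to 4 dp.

heading to target = atan2(5−-3.5, -1−1.5) = 1.8568
Δθ = wrap(1.8568 − 2.0944) = -0.2375; ω₁ = Δθ/dt₁ = -0.1584
distance = √((-1−1.5)² + (5−-3.5)²) = 8.8600; v₂ = distance/dt₂ = 8.8600

ω₁ = -0.1584, v₂ = 8.8600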